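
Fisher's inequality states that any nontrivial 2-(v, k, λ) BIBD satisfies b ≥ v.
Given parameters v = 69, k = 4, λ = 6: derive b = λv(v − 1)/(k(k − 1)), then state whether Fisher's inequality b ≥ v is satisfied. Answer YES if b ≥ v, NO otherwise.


b = λv(v − 1)/(k(k − 1)) = 6·69·68/(4·3) = 28152/12 = 2346.
Compare with v = 69: b ≥ v, so Fisher's inequality holds.

YES


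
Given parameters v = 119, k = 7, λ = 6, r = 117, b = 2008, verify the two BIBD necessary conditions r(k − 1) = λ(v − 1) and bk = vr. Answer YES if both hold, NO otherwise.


Condition (i): r(k − 1) = 117·6 = 702; λ(v − 1) = 6·118 = 708. Match? NO.
Condition (ii): bk = 2008·7 = 14056; vr = 119·117 = 13923. Match? NO.
Both conditions hold? NO.

NO


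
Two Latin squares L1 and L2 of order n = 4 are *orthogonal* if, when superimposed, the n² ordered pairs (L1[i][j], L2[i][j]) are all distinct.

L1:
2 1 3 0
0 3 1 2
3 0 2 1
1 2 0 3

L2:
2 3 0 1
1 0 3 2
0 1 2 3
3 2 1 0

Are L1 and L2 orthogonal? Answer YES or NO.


Form the n² = 16 superimposed pairs (L1[i][j], L2[i][j]), row by row (rows and columns indexed from 0):
row 0: (2,2) (1,3) (3,0) (0,1)
row 1: (0,1) (3,0) (1,3) (2,2)
row 2: (3,0) (0,1) (2,2) (1,3)
row 3: (1,3) (2,2) (0,1) (3,0)
Orthogonality requires all 16 pairs distinct.
But the pair (0,1) repeats: cell (0,3) has L1 = 0, L2 = 1, and cell (1,0) has L1 = 0, L2 = 1.
A repeated pair means some other pair never occurs (only 4 distinct pairs out of 16), so the squares are not orthogonal.
Conclusion: NO.

NO


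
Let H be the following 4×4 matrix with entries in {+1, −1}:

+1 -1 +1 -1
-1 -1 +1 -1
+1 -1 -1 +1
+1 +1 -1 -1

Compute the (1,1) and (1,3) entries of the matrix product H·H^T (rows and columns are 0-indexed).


Row 1 of H: [-1, -1, 1, -1].
Row 3 of H: [1, 1, -1, -1].
(H·H^T)[1][1] = Σ_j H[1][j]·H[1][j] = (-1)² + (-1)² + (1)² + (-1)² = 1 + 1 + 1 + 1 = 4.
(H·H^T)[1][3] = Σ_j H[1][j]·H[3][j] = (-1)·(1) + (-1)·(1) + (1)·(-1) + (-1)·(-1) = -1 + -1 + -1 + 1 = -2.
Rows 1 and 3 are not orthogonal (dot product = -2 ≠ 0), so H is not a Hadamard matrix.

(1,1) entry = 4; (1,3) entry = -2.


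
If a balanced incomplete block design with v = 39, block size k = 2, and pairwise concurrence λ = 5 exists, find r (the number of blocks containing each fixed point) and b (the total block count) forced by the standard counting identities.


Any 2-(v, k, λ) BIBD satisfies two necessary conditions:
  (i)  Each point sits in r blocks, and counting incidences through any fixed point gives r(k − 1) = λ(v − 1), so r = λ(v − 1)/(k − 1).
  (ii) Total incidences bk = vr, so b = vr/k.
Step 1: r = λ(v − 1)/(k − 1) = 5·(39 − 1)/(2 − 1) = 5·38/1 = 190/1 = 190.
Step 2: b = vr/k = 39·190/2 = 7410/2 = 3705.
Check integrality: r = 190 ∈ Z ✓, b = 3705 ∈ Z ✓.
(These identities are necessary conditions: they determine r and b for any design with these parameters, but do not by themselves prove that one exists.)

r = 190, b = 3705.


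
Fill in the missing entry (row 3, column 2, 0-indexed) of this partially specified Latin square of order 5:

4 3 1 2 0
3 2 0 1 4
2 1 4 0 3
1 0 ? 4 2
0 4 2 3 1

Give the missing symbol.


Row 3 contains symbols [0, 1, 2, 4] — missing [3].
Column 2 contains symbols [0, 1, 2, 4] — missing [3].
The missing symbol must appear in both missing sets; intersection = [3].
Therefore the hidden value is 3.

Missing value = 3.


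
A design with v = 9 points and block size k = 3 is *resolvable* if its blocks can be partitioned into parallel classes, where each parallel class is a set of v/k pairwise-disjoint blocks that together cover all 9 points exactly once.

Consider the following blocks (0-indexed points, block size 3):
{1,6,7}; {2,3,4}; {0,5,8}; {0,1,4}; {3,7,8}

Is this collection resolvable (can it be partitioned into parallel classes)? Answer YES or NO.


v = 9, block size k = 3, number of blocks = 5.
For resolvability, blocks must partition into parallel classes of size v/k = 3.
Total blocks must therefore be a multiple of 3: 5 = 3·1 + 2 ⇒ not divisible ✗.
Resolvable? NO.

NO


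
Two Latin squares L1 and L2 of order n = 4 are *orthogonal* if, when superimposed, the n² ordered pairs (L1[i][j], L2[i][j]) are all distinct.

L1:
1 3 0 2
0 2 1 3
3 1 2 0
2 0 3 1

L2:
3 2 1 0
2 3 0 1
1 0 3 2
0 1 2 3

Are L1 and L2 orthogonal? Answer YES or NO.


Form the n² = 16 superimposed pairs (L1[i][j], L2[i][j]), row by row (rows and columns indexed from 0):
row 0: (1,3) (3,2) (0,1) (2,0)
row 1: (0,2) (2,3) (1,0) (3,1)
row 2: (3,1) (1,0) (2,3) (0,2)
row 3: (2,0) (0,1) (3,2) (1,3)
Orthogonality requires all 16 pairs distinct.
But the pair (3,1) repeats: cell (1,3) has L1 = 3, L2 = 1, and cell (2,0) has L1 = 3, L2 = 1.
A repeated pair means some other pair never occurs (only 8 distinct pairs out of 16), so the squares are not orthogonal.
Conclusion: NO.

NO


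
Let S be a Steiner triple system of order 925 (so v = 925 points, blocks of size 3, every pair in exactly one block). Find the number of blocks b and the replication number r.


An STS(v) is a 2-(v, 3, 1) BIBD: block size k = 3, λ = 1.
Replication: r(k − 1) = λ(v − 1) ⇒ r·2 = 925 − 1 = 924 ⇒ r = 462.
Block count: bk = vr ⇒ b·3 = 925·462 = 427350 ⇒ b = 142450.
(Check via b = v(v − 1)/6 = 925·924/6 = 854700/6 = 142450.)

r = 462, b = 142450.


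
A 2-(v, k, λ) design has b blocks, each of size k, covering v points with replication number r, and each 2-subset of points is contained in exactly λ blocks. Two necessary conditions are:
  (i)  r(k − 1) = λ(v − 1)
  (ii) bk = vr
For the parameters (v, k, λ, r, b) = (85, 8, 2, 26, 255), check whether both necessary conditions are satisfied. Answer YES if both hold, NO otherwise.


Condition (i): r(k − 1) = 26·7 = 182; λ(v − 1) = 2·84 = 168. Match? NO.
Condition (ii): bk = 255·8 = 2040; vr = 85·26 = 2210. Match? NO.
Both conditions hold? NO.

NO


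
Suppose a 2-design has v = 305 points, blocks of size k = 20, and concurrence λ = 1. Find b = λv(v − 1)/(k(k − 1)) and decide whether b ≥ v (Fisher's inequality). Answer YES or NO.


b = λv(v − 1)/(k(k − 1)) = 1·305·304/(20·19) = 92720/380 = 244.
Compare with v = 305: b < v, so Fisher's inequality fails.

NO


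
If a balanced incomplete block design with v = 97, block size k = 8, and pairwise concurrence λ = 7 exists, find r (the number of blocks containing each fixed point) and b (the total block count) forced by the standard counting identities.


Any 2-(v, k, λ) BIBD satisfies two necessary conditions:
  (i)  Each point sits in r blocks, and counting incidences through any fixed point gives r(k − 1) = λ(v − 1), so r = λ(v − 1)/(k − 1).
  (ii) Total incidences bk = vr, so b = vr/k.
Step 1: r = λ(v − 1)/(k − 1) = 7·(97 − 1)/(8 − 1) = 7·96/7 = 672/7 = 96.
Step 2: b = vr/k = 97·96/8 = 9312/8 = 1164.
Check integrality: r = 96 ∈ Z ✓, b = 1164 ∈ Z ✓.
(These identities are necessary conditions: they determine r and b for any design with these parameters, but do not by themselves prove that one exists.)

r = 96, b = 1164.


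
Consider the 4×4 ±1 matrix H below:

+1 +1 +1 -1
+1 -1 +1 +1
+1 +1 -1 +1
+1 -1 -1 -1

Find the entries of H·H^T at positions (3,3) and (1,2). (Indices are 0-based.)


Row 1 of H: [1, -1, 1, 1].
Row 2 of H: [1, 1, -1, 1].
Row 3 of H: [1, -1, -1, -1].
(H·H^T)[3][3] = Σ_j H[3][j]·H[3][j] = (1)² + (-1)² + (-1)² + (-1)² = 1 + 1 + 1 + 1 = 4.
(H·H^T)[1][2] = Σ_j H[1][j]·H[2][j] = (1)·(1) + (-1)·(1) + (1)·(-1) + (1)·(1) = 1 + -1 + -1 + 1 = 0.
So rows 1 and 2 are orthogonal; the diagonal entry equals n = 4.

(3,3) entry = 4; (1,2) entry = 0.


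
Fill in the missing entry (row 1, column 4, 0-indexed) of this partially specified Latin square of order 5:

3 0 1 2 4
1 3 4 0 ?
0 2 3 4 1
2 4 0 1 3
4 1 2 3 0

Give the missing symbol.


Row 1 contains symbols [0, 1, 3, 4] — missing [2].
Column 4 contains symbols [0, 1, 3, 4] — missing [2].
The missing symbol must appear in both missing sets; intersection = [2].
Therefore the hidden value is 2.

Missing value = 2.


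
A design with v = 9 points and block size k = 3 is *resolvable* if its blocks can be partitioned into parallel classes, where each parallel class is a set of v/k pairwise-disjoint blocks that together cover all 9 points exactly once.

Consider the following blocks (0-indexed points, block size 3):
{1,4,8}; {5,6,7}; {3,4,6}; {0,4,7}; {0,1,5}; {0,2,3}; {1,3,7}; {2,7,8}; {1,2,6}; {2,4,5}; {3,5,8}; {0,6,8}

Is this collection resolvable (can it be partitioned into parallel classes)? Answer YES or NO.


v = 9, block size k = 3, number of blocks = 12.
For resolvability, blocks must partition into parallel classes of size v/k = 3.
Total blocks must therefore be a multiple of 3: 12 = 3·4 + 0 ⇒ divisible ✓.
Greedy packing gives 4 candidate class(es). Each should be a full parallel class (size 3, covers all 9 points).
  Class 1 (3 blocks): {1,4,8}; {5,6,7}; {0,2,3}. Points covered: [0, 1, 2, 3, 4, 5, 6, 7, 8].
  Class 2 (3 blocks): {3,4,6}; {0,1,5}; {2,7,8}. Points covered: [0, 1, 2, 3, 4, 5, 6, 7, 8].
  Class 3 (3 blocks): {0,4,7}; {1,2,6}; {3,5,8}. Points covered: [0, 1, 2, 3, 4, 5, 6, 7, 8].
  Class 4 (3 blocks): {1,3,7}; {2,4,5}; {0,6,8}. Points covered: [0, 1, 2, 3, 4, 5, 6, 7, 8].
All classes full (size 3)? YES. All classes cover every point? YES.
Resolvable? YES.

YES


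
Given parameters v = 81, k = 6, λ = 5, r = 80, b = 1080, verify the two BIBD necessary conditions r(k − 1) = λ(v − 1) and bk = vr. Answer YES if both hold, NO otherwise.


Condition (i): r(k − 1) = 80·5 = 400; λ(v − 1) = 5·80 = 400. Match? YES.
Condition (ii): bk = 1080·6 = 6480; vr = 81·80 = 6480. Match? YES.
Both conditions hold? YES.

YES


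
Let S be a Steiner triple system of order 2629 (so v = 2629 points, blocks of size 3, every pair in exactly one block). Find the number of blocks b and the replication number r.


An STS(v) is a 2-(v, 3, 1) BIBD: block size k = 3, λ = 1.
Replication: r(k − 1) = λ(v − 1) ⇒ r·2 = 2629 − 1 = 2628 ⇒ r = 1314.
Block count: b = v(v − 1)/6 = 2629·2628/6 = 6909012/6 = 1151502.
(Check via bk = vr: 1151502·3 = 3454506 = 2629·1314 = 3454506 ✓.)

r = 1314, b = 1151502.


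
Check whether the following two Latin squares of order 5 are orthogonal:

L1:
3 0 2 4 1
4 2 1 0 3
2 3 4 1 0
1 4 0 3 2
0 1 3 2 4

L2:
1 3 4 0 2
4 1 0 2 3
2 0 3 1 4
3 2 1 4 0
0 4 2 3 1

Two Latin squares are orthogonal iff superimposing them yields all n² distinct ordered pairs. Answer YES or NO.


Form the n² = 25 superimposed pairs (L1[i][j], L2[i][j]), row by row (rows and columns indexed from 0):
row 0: (3,1) (0,3) (2,4) (4,0) (1,2)
row 1: (4,4) (2,1) (1,0) (0,2) (3,3)
row 2: (2,2) (3,0) (4,3) (1,1) (0,4)
row 3: (1,3) (4,2) (0,1) (3,4) (2,0)
row 4: (0,0) (1,4) (3,2) (2,3) (4,1)
Orthogonality requires all 25 pairs distinct.
Check by first coordinate: for each symbol s of L1, list the L2 entries in the n cells where L1 = s; they must all differ.
  L1 = 0: L2 entries (in reading order) 3, 2, 4, 1, 0 — all 5 distinct ✓
  L1 = 1: L2 entries (in reading order) 2, 0, 1, 3, 4 — all 5 distinct ✓
  L1 = 2: L2 entries (in reading order) 4, 1, 2, 0, 3 — all 5 distinct ✓
  L1 = 3: L2 entries (in reading order) 1, 3, 0, 4, 2 — all 5 distinct ✓
  L1 = 4: L2 entries (in reading order) 0, 4, 3, 2, 1 — all 5 distinct ✓
Every symbol of L1 meets every symbol of L2 exactly once, so all 25 pairs are distinct (25 of 25).
Conclusion: YES.

YES


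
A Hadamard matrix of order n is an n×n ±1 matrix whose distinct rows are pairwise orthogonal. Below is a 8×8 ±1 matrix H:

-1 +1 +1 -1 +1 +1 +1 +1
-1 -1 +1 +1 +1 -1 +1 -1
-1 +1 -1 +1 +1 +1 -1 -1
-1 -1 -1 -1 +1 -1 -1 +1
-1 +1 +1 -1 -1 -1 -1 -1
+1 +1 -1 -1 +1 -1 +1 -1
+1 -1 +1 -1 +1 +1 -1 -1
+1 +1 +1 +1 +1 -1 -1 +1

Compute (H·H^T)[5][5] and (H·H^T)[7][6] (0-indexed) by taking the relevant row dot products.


Row 5 of H: [1, 1, -1, -1, 1, -1, 1, -1].
Row 6 of H: [1, -1, 1, -1, 1, 1, -1, -1].
Row 7 of H: [1, 1, 1, 1, 1, -1, -1, 1].
(H·H^T)[5][5] = Σ_j H[5][j]·H[5][j] = (1)² + (1)² + (-1)² + (-1)² + (1)² + (-1)² + (1)² + (-1)² = 1 + 1 + 1 + 1 + 1 + 1 + 1 + 1 = 8.
(H·H^T)[7][6] = Σ_j H[7][j]·H[6][j] = (1)·(1) + (1)·(-1) + (1)·(1) + (1)·(-1) + (1)·(1) + (-1)·(1) + (-1)·(-1) + (1)·(-1) = 1 + -1 + 1 + -1 + 1 + -1 + 1 + -1 = 0.
So rows 7 and 6 are orthogonal; the diagonal entry equals n = 8.

(5,5) entry = 8; (7,6) entry = 0.


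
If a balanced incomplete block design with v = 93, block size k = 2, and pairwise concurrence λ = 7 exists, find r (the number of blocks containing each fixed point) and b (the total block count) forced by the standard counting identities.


Any 2-(v, k, λ) BIBD satisfies two necessary conditions:
  (i)  Each point sits in r blocks, and counting incidences through any fixed point gives r(k − 1) = λ(v − 1), so r = λ(v − 1)/(k − 1).
  (ii) Total incidences bk = vr, so b = vr/k.
Step 1: r = λ(v − 1)/(k − 1) = 7·(93 − 1)/(2 − 1) = 7·92/1 = 644/1 = 644.
Step 2: b = vr/k = 93·644/2 = 59892/2 = 29946.
Check integrality: r = 644 ∈ Z ✓, b = 29946 ∈ Z ✓.
(These identities are necessary conditions: they determine r and b for any design with these parameters, but do not by themselves prove that one exists.)

r = 644, b = 29946.


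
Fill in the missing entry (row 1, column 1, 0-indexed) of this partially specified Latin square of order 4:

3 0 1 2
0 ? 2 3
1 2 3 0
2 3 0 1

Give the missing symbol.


Row 1 contains symbols [0, 2, 3] — missing [1].
Column 1 contains symbols [0, 2, 3] — missing [1].
The missing symbol must appear in both missing sets; intersection = [1].
Therefore the hidden value is 1.

Missing value = 1.


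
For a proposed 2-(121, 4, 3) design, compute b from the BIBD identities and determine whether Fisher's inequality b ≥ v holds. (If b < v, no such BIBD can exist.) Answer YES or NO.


b = λv(v − 1)/(k(k − 1)) = 3·121·120/(4·3) = 43560/12 = 3630.
Compare with v = 121: b ≥ v, so Fisher's inequality holds.

YES


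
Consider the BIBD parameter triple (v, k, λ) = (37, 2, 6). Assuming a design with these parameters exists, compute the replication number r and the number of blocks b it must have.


Any 2-(v, k, λ) BIBD satisfies two necessary conditions:
  (i)  Each point sits in r blocks, and counting incidences through any fixed point gives r(k − 1) = λ(v − 1), so r = λ(v − 1)/(k − 1).
  (ii) Total incidences bk = vr, so b = vr/k.
Step 1: r = λ(v − 1)/(k − 1) = 6·(37 − 1)/(2 − 1) = 6·36/1 = 216/1 = 216.
Step 2: b = vr/k = 37·216/2 = 7992/2 = 3996.
Check integrality: r = 216 ∈ Z ✓, b = 3996 ∈ Z ✓.
(These identities are necessary conditions: they determine r and b for any design with these parameters, but do not by themselves prove that one exists.)

r = 216, b = 3996.


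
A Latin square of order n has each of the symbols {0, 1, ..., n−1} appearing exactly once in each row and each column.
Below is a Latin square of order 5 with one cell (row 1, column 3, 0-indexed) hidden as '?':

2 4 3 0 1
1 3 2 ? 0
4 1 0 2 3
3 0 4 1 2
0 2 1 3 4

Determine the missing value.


Row 1 contains symbols [0, 1, 2, 3] — missing [4].
Column 3 contains symbols [0, 1, 2, 3] — missing [4].
The missing symbol must appear in both missing sets; intersection = [4].
Therefore the hidden value is 4.

Missing value = 4.


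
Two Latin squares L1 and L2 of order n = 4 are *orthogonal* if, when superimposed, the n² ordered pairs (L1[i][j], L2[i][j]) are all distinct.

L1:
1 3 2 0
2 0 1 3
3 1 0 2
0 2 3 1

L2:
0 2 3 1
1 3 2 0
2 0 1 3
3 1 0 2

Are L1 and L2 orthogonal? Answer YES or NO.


Form the n² = 16 superimposed pairs (L1[i][j], L2[i][j]), row by row (rows and columns indexed from 0):
row 0: (1,0) (3,2) (2,3) (0,1)
row 1: (2,1) (0,3) (1,2) (3,0)
row 2: (3,2) (1,0) (0,1) (2,3)
row 3: (0,3) (2,1) (3,0) (1,2)
Orthogonality requires all 16 pairs distinct.
But the pair (3,2) repeats: cell (0,1) has L1 = 3, L2 = 2, and cell (2,0) has L1 = 3, L2 = 2.
A repeated pair means some other pair never occurs (only 8 distinct pairs out of 16), so the squares are not orthogonal.
Conclusion: NO.

NO


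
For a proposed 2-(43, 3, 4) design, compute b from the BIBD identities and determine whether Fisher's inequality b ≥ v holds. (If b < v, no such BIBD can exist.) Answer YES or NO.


b = λv(v − 1)/(k(k − 1)) = 4·43·42/(3·2) = 7224/6 = 1204.
Compare with v = 43: b ≥ v, so Fisher's inequality holds.

YES


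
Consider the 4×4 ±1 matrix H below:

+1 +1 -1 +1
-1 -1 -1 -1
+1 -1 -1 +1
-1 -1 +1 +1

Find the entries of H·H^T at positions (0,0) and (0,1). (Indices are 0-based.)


Row 0 of H: [1, 1, -1, 1].
Row 1 of H: [-1, -1, -1, -1].
(H·H^T)[0][0] = Σ_j H[0][j]·H[0][j] = (1)² + (1)² + (-1)² + (1)² = 1 + 1 + 1 + 1 = 4.
(H·H^T)[0][1] = Σ_j H[0][j]·H[1][j] = (1)·(-1) + (1)·(-1) + (-1)·(-1) + (1)·(-1) = -1 + -1 + 1 + -1 = -2.
Rows 0 and 1 are not orthogonal (dot product = -2 ≠ 0), so H is not a Hadamard matrix.

(0,0) entry = 4; (0,1) entry = -2.


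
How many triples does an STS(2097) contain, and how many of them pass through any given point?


An STS(v) is a 2-(v, 3, 1) BIBD: block size k = 3, λ = 1.
Replication: r(k − 1) = λ(v − 1) ⇒ r·2 = 2097 − 1 = 2096 ⇒ r = 1048.
Block count: b = v(v − 1)/6 = 2097·2096/6 = 4395312/6 = 732552.
(Check via bk = vr: 732552·3 = 2197656 = 2097·1048 = 2197656 ✓.)

r = 1048, b = 732552.


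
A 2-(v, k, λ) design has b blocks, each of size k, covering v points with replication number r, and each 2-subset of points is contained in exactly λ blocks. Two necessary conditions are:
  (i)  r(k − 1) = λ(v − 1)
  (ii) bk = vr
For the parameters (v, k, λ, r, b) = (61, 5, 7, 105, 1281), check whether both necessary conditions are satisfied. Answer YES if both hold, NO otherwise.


Condition (i): r(k − 1) = 105·4 = 420; λ(v − 1) = 7·60 = 420. Match? YES.
Condition (ii): bk = 1281·5 = 6405; vr = 61·105 = 6405. Match? YES.
Both conditions hold? YES.

YES


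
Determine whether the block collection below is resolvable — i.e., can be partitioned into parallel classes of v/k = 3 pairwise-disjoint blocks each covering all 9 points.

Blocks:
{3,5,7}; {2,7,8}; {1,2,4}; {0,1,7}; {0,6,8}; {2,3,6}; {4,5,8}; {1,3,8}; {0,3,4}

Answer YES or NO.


v = 9, block size k = 3, number of blocks = 9.
For resolvability, blocks must partition into parallel classes of size v/k = 3.
Total blocks must therefore be a multiple of 3: 9 = 3·3 + 0 ⇒ divisible ✓.
Consider block {2,7,8}. The only other block(s) in the collection disjoint from it are {0,3,4} — just 1 block(s). Any parallel class containing {2,7,8} would need 2 other blocks each disjoint from it, so no parallel class of size 3 can contain {2,7,8}.
Since every block must belong to some parallel class in a resolution, the collection cannot be partitioned into parallel classes.
Resolvable? NO.

NO


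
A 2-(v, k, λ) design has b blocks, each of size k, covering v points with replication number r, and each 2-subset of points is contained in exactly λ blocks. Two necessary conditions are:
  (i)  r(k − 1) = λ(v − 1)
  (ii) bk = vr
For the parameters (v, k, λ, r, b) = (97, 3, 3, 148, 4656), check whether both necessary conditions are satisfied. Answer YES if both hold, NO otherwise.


Condition (i): r(k − 1) = 148·2 = 296; λ(v − 1) = 3·96 = 288. Match? NO.
Condition (ii): bk = 4656·3 = 13968; vr = 97·148 = 14356. Match? NO.
Both conditions hold? NO.

NO


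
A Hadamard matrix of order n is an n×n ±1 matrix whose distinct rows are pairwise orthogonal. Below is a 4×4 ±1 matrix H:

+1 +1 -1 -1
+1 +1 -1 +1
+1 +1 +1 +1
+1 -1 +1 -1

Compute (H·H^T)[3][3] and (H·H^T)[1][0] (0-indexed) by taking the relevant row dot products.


Row 0 of H: [1, 1, -1, -1].
Row 1 of H: [1, 1, -1, 1].
Row 3 of H: [1, -1, 1, -1].
(H·H^T)[3][3] = Σ_j H[3][j]·H[3][j] = (1)² + (-1)² + (1)² + (-1)² = 1 + 1 + 1 + 1 = 4.
(H·H^T)[1][0] = Σ_j H[1][j]·H[0][j] = (1)·(1) + (1)·(1) + (-1)·(-1) + (1)·(-1) = 1 + 1 + 1 + -1 = 2.
Rows 1 and 0 are not orthogonal (dot product = 2 ≠ 0), so H is not a Hadamard matrix.

(3,3) entry = 4; (1,0) entry = 2.


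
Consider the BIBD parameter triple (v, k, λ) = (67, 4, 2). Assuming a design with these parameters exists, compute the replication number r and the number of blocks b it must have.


Any 2-(v, k, λ) BIBD satisfies two necessary conditions:
  (i)  Each point sits in r blocks, and counting incidences through any fixed point gives r(k − 1) = λ(v − 1), so r = λ(v − 1)/(k − 1).
  (ii) Total incidences bk = vr, so b = vr/k.
Step 1: r = λ(v − 1)/(k − 1) = 2·(67 − 1)/(4 − 1) = 2·66/3 = 132/3 = 44.
Step 2: b = vr/k = 67·44/4 = 2948/4 = 737.
Check integrality: r = 44 ∈ Z ✓, b = 737 ∈ Z ✓.
(These identities are necessary conditions: they determine r and b for any design with these parameters, but do not by themselves prove that one exists.)

r = 44, b = 737.


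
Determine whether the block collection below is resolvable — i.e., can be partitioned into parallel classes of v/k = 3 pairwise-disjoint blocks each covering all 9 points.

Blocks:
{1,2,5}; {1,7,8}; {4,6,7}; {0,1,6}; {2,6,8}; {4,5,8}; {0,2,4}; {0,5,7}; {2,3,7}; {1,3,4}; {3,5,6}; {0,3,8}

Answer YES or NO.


v = 9, block size k = 3, number of blocks = 12.
For resolvability, blocks must partition into parallel classes of size v/k = 3.
Total blocks must therefore be a multiple of 3: 12 = 3·4 + 0 ⇒ divisible ✓.
Greedy packing gives 4 candidate class(es). Each should be a full parallel class (size 3, covers all 9 points).
  Class 1 (3 blocks): {1,2,5}; {4,6,7}; {0,3,8}. Points covered: [0, 1, 2, 3, 4, 5, 6, 7, 8].
  Class 2 (3 blocks): {1,7,8}; {0,2,4}; {3,5,6}. Points covered: [0, 1, 2, 3, 4, 5, 6, 7, 8].
  Class 3 (3 blocks): {0,1,6}; {4,5,8}; {2,3,7}. Points covered: [0, 1, 2, 3, 4, 5, 6, 7, 8].
  Class 4 (3 blocks): {2,6,8}; {0,5,7}; {1,3,4}. Points covered: [0, 1, 2, 3, 4, 5, 6, 7, 8].
All classes full (size 3)? YES. All classes cover every point? YES.
Resolvable? YES.

YES


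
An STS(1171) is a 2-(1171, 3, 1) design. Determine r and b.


An STS(v) is a 2-(v, 3, 1) BIBD: block size k = 3, λ = 1.
Replication: r(k − 1) = λ(v − 1) ⇒ r·2 = 1171 − 1 = 1170 ⇒ r = 585.
Block count: bk = vr ⇒ b·3 = 1171·585 = 685035 ⇒ b = 228345.

r = 585, b = 228345.


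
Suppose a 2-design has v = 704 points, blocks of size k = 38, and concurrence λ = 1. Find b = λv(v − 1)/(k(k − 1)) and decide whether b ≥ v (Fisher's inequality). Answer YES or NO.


b = λv(v − 1)/(k(k − 1)) = 1·704·703/(38·37) = 494912/1406 = 352.
Compare with v = 704: b < v, so Fisher's inequality fails.

NO


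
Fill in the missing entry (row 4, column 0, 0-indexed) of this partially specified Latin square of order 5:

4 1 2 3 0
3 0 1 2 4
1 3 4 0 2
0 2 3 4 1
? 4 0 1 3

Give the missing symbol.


Row 4 contains symbols [0, 1, 3, 4] — missing [2].
Column 0 contains symbols [0, 1, 3, 4] — missing [2].
The missing symbol must appear in both missing sets; intersection = [2].
Therefore the hidden value is 2.

Missing value = 2.


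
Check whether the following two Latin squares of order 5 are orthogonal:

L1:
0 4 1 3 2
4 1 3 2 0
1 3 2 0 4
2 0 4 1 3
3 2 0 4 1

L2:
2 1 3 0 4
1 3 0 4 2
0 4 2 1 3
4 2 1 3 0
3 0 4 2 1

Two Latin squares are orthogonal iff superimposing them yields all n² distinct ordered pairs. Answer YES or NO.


Form the n² = 25 superimposed pairs (L1[i][j], L2[i][j]), row by row (rows and columns indexed from 0):
row 0: (0,2) (4,1) (1,3) (3,0) (2,4)
row 1: (4,1) (1,3) (3,0) (2,4) (0,2)
row 2: (1,0) (3,4) (2,2) (0,1) (4,3)
row 3: (2,4) (0,2) (4,1) (1,3) (3,0)
row 4: (3,3) (2,0) (0,4) (4,2) (1,1)
Orthogonality requires all 25 pairs distinct.
But the pair (4,1) repeats: cell (0,1) has L1 = 4, L2 = 1, and cell (1,0) has L1 = 4, L2 = 1.
A repeated pair means some other pair never occurs (only 15 distinct pairs out of 25), so the squares are not orthogonal.
Conclusion: NO.

NO


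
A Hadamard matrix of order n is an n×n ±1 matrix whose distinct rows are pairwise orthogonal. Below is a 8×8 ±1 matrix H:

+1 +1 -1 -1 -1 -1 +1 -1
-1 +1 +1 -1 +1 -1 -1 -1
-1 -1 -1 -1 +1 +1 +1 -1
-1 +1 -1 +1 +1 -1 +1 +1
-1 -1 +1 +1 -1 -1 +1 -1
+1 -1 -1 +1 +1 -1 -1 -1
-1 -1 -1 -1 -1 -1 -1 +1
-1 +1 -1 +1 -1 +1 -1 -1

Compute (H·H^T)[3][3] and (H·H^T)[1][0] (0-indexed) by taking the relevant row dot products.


Row 0 of H: [1, 1, -1, -1, -1, -1, 1, -1].
Row 1 of H: [-1, 1, 1, -1, 1, -1, -1, -1].
Row 3 of H: [-1, 1, -1, 1, 1, -1, 1, 1].
(H·H^T)[3][3] = Σ_j H[3][j]·H[3][j] = (-1)² + (1)² + (-1)² + (1)² + (1)² + (-1)² + (1)² + (1)² = 1 + 1 + 1 + 1 + 1 + 1 + 1 + 1 = 8.
(H·H^T)[1][0] = Σ_j H[1][j]·H[0][j] = (-1)·(1) + (1)·(1) + (1)·(-1) + (-1)·(-1) + (1)·(-1) + (-1)·(-1) + (-1)·(1) + (-1)·(-1) = -1 + 1 + -1 + 1 + -1 + 1 + -1 + 1 = 0.
So rows 1 and 0 are orthogonal; the diagonal entry equals n = 8.

(3,3) entry = 8; (1,0) entry = 0.


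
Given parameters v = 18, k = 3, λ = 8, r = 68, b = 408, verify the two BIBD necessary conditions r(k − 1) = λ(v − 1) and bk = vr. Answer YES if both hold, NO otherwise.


Condition (i): r(k − 1) = 68·2 = 136; λ(v − 1) = 8·17 = 136. Match? YES.
Condition (ii): bk = 408·3 = 1224; vr = 18·68 = 1224. Match? YES.
Both conditions hold? YES.

YES


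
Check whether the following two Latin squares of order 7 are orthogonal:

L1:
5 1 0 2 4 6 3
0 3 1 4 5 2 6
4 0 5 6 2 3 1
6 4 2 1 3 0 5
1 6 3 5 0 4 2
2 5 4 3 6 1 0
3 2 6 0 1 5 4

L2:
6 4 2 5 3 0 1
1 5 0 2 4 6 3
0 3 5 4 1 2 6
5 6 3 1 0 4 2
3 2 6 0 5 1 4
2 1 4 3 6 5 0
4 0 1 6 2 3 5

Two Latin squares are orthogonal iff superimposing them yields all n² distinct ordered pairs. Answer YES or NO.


Form the n² = 49 superimposed pairs (L1[i][j], L2[i][j]), row by row (rows and columns indexed from 0):
row 0: (5,6) (1,4) (0,2) (2,5) (4,3) (6,0) (3,1)
row 1: (0,1) (3,5) (1,0) (4,2) (5,4) (2,6) (6,3)
row 2: (4,0) (0,3) (5,5) (6,4) (2,1) (3,2) (1,6)
row 3: (6,5) (4,6) (2,3) (1,1) (3,0) (0,4) (5,2)
row 4: (1,3) (6,2) (3,6) (5,0) (0,5) (4,1) (2,4)
row 5: (2,2) (5,1) (4,4) (3,3) (6,6) (1,5) (0,0)
row 6: (3,4) (2,0) (6,1) (0,6) (1,2) (5,3) (4,5)
Orthogonality requires all 49 pairs distinct.
Check by first coordinate: for each symbol s of L1, list the L2 entries in the n cells where L1 = s; they must all differ.
  L1 = 0: L2 entries (in reading order) 2, 1, 3, 4, 5, 0, 6 — all 7 distinct ✓
  L1 = 1: L2 entries (in reading order) 4, 0, 6, 1, 3, 5, 2 — all 7 distinct ✓
  L1 = 2: L2 entries (in reading order) 5, 6, 1, 3, 4, 2, 0 — all 7 distinct ✓
  L1 = 3: L2 entries (in reading order) 1, 5, 2, 0, 6, 3, 4 — all 7 distinct ✓
  L1 = 4: L2 entries (in reading order) 3, 2, 0, 6, 1, 4, 5 — all 7 distinct ✓
  L1 = 5: L2 entries (in reading order) 6, 4, 5, 2, 0, 1, 3 — all 7 distinct ✓
  L1 = 6: L2 entries (in reading order) 0, 3, 4, 5, 2, 6, 1 — all 7 distinct ✓
Every symbol of L1 meets every symbol of L2 exactly once, so all 49 pairs are distinct (49 of 49).
Conclusion: YES.

YES


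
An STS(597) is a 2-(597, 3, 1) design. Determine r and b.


An STS(v) is a 2-(v, 3, 1) BIBD: block size k = 3, λ = 1.
Replication: r(k − 1) = λ(v − 1) ⇒ r·2 = 597 − 1 = 596 ⇒ r = 298.
Block count: bk = vr ⇒ b·3 = 597·298 = 177906 ⇒ b = 59302.
(Check via b = v(v − 1)/6 = 597·596/6 = 355812/6 = 59302.)

r = 298, b = 59302.


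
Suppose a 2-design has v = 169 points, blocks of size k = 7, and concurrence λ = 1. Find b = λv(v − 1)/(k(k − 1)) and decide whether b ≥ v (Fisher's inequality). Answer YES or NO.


b = λv(v − 1)/(k(k − 1)) = 1·169·168/(7·6) = 28392/42 = 676.
Compare with v = 169: b ≥ v, so Fisher's inequality holds.

YES


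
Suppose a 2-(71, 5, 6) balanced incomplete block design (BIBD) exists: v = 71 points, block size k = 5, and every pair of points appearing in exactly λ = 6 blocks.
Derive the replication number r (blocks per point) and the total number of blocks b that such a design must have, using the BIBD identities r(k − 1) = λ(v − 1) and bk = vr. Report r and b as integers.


Any 2-(v, k, λ) BIBD satisfies two necessary conditions:
  (i)  Each point sits in r blocks, and counting incidences through any fixed point gives r(k − 1) = λ(v − 1), so r = λ(v − 1)/(k − 1).
  (ii) Total incidences bk = vr, so b = vr/k.
Step 1: r = λ(v − 1)/(k − 1) = 6·(71 − 1)/(5 − 1) = 6·70/4 = 420/4 = 105.
Step 2: b = vr/k = 71·105/5 = 7455/5 = 1491.
Check integrality: r = 105 ∈ Z ✓, b = 1491 ∈ Z ✓.
(These identities are necessary conditions: they determine r and b for any design with these parameters, but do not by themselves prove that one exists.)

r = 105, b = 1491.


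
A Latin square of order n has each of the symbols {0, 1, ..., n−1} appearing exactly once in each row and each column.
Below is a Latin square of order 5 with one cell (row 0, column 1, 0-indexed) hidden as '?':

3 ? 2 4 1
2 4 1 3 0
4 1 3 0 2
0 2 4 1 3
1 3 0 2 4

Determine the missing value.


Row 0 contains symbols [1, 2, 3, 4] — missing [0].
Column 1 contains symbols [1, 2, 3, 4] — missing [0].
The missing symbol must appear in both missing sets; intersection = [0].
Therefore the hidden value is 0.

Missing value = 0.


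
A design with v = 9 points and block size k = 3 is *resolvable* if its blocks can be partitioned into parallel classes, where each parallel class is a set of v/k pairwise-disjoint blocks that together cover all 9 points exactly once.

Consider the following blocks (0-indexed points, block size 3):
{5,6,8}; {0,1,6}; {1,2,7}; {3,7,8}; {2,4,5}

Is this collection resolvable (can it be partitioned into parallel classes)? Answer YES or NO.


v = 9, block size k = 3, number of blocks = 5.
For resolvability, blocks must partition into parallel classes of size v/k = 3.
Total blocks must therefore be a multiple of 3: 5 = 3·1 + 2 ⇒ not divisible ✗.
Resolvable? NO.

NO


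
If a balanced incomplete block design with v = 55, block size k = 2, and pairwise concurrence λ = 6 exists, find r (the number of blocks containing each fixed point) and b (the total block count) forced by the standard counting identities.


Any 2-(v, k, λ) BIBD satisfies two necessary conditions:
  (i)  Each point sits in r blocks, and counting incidences through any fixed point gives r(k − 1) = λ(v − 1), so r = λ(v − 1)/(k − 1).
  (ii) Total incidences bk = vr, so b = vr/k.
Step 1: r = λ(v − 1)/(k − 1) = 6·(55 − 1)/(2 − 1) = 6·54/1 = 324/1 = 324.
Step 2: b = vr/k = 55·324/2 = 17820/2 = 8910.
Check integrality: r = 324 ∈ Z ✓, b = 8910 ∈ Z ✓.
(These identities are necessary conditions: they determine r and b for any design with these parameters, but do not by themselves prove that one exists.)

r = 324, b = 8910.


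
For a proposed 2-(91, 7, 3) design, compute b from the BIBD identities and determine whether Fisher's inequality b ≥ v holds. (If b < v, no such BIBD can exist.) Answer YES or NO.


r = λ(v − 1)/(k − 1) = 3·90/6 = 45.
b = vr/k = 91·45/7 = 585.
Fisher's inequality: b ≥ v ⇔ 585 ≥ 91? YES.

YES


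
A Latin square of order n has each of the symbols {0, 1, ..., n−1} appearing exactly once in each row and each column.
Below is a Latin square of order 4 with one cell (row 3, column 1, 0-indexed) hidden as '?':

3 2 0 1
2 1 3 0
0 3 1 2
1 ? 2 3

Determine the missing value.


Row 3 contains symbols [1, 2, 3] — missing [0].
Column 1 contains symbols [1, 2, 3] — missing [0].
The missing symbol must appear in both missing sets; intersection = [0].
Therefore the hidden value is 0.

Missing value = 0.


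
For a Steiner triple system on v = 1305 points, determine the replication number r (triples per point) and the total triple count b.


An STS(v) is a 2-(v, 3, 1) BIBD: block size k = 3, λ = 1.
Replication: r(k − 1) = λ(v − 1) ⇒ r·2 = 1305 − 1 = 1304 ⇒ r = 652.
Block count: b = v(v − 1)/6 = 1305·1304/6 = 1701720/6 = 283620.
(Check via bk = vr: 283620·3 = 850860 = 1305·652 = 850860 ✓.)

r = 652, b = 283620.


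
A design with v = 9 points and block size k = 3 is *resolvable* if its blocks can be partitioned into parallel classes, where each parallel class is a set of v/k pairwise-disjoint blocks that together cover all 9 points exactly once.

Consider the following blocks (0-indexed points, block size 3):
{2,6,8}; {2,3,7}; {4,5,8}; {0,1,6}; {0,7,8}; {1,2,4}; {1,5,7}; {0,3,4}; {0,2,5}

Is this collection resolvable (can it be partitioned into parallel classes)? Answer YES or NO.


v = 9, block size k = 3, number of blocks = 9.
For resolvability, blocks must partition into parallel classes of size v/k = 3.
Total blocks must therefore be a multiple of 3: 9 = 3·3 + 0 ⇒ divisible ✓.
Consider block {0,7,8}. The only other block(s) in the collection disjoint from it are {1,2,4} — just 1 block(s). Any parallel class containing {0,7,8} would need 2 other blocks each disjoint from it, so no parallel class of size 3 can contain {0,7,8}.
Since every block must belong to some parallel class in a resolution, the collection cannot be partitioned into parallel classes.
Resolvable? NO.

NO


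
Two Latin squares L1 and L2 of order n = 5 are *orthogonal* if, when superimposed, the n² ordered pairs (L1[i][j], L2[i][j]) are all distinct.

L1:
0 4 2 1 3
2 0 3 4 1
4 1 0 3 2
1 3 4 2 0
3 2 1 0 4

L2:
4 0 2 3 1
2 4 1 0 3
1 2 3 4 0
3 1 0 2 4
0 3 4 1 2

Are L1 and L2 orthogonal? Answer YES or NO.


Form the n² = 25 superimposed pairs (L1[i][j], L2[i][j]), row by row (rows and columns indexed from 0):
row 0: (0,4) (4,0) (2,2) (1,3) (3,1)
row 1: (2,2) (0,4) (3,1) (4,0) (1,3)
row 2: (4,1) (1,2) (0,3) (3,4) (2,0)
row 3: (1,3) (3,1) (4,0) (2,2) (0,4)
row 4: (3,0) (2,3) (1,4) (0,1) (4,2)
Orthogonality requires all 25 pairs distinct.
But the pair (2,2) repeats: cell (0,2) has L1 = 2, L2 = 2, and cell (1,0) has L1 = 2, L2 = 2.
A repeated pair means some other pair never occurs (only 15 distinct pairs out of 25), so the squares are not orthogonal.
Conclusion: NO.

NO


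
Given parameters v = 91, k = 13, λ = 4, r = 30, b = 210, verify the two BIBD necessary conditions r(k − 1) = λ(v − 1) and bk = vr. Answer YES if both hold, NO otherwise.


Condition (i): r(k − 1) = 30·12 = 360; λ(v − 1) = 4·90 = 360. Match? YES.
Condition (ii): bk = 210·13 = 2730; vr = 91·30 = 2730. Match? YES.
Both conditions hold? YES.

YES


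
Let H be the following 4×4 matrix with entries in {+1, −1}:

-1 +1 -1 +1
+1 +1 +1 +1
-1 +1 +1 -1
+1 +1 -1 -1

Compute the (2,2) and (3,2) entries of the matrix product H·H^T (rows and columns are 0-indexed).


Row 2 of H: [-1, 1, 1, -1].
Row 3 of H: [1, 1, -1, -1].
(H·H^T)[2][2] = Σ_j H[2][j]·H[2][j] = (-1)² + (1)² + (1)² + (-1)² = 1 + 1 + 1 + 1 = 4.
(H·H^T)[3][2] = Σ_j H[3][j]·H[2][j] = (1)·(-1) + (1)·(1) + (-1)·(1) + (-1)·(-1) = -1 + 1 + -1 + 1 = 0.
So rows 3 and 2 are orthogonal; the diagonal entry equals n = 4.

(2,2) entry = 4; (3,2) entry = 0.


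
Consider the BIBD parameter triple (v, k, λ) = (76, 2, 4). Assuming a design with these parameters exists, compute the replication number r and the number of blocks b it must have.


Any 2-(v, k, λ) BIBD satisfies two necessary conditions:
  (i)  Each point sits in r blocks, and counting incidences through any fixed point gives r(k − 1) = λ(v − 1), so r = λ(v − 1)/(k − 1).
  (ii) Total incidences bk = vr, so b = vr/k.
Step 1: r = λ(v − 1)/(k − 1) = 4·(76 − 1)/(2 − 1) = 4·75/1 = 300/1 = 300.
Step 2: b = vr/k = 76·300/2 = 22800/2 = 11400.
Check integrality: r = 300 ∈ Z ✓, b = 11400 ∈ Z ✓.
(These identities are necessary conditions: they determine r and b for any design with these parameters, but do not by themselves prove that one exists.)

r = 300, b = 11400.


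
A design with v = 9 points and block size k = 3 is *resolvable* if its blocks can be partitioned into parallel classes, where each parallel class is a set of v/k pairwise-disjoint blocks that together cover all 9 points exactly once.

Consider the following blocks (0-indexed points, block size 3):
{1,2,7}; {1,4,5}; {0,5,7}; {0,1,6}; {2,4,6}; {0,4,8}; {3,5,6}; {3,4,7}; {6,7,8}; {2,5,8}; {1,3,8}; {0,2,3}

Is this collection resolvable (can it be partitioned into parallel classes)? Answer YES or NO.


v = 9, block size k = 3, number of blocks = 12.
For resolvability, blocks must partition into parallel classes of size v/k = 3.
Total blocks must therefore be a multiple of 3: 12 = 3·4 + 0 ⇒ divisible ✓.
Greedy packing gives 4 candidate class(es). Each should be a full parallel class (size 3, covers all 9 points).
  Class 1 (3 blocks): {1,2,7}; {0,4,8}; {3,5,6}. Points covered: [0, 1, 2, 3, 4, 5, 6, 7, 8].
  Class 2 (3 blocks): {1,4,5}; {6,7,8}; {0,2,3}. Points covered: [0, 1, 2, 3, 4, 5, 6, 7, 8].
  Class 3 (3 blocks): {0,5,7}; {2,4,6}; {1,3,8}. Points covered: [0, 1, 2, 3, 4, 5, 6, 7, 8].
  Class 4 (3 blocks): {0,1,6}; {3,4,7}; {2,5,8}. Points covered: [0, 1, 2, 3, 4, 5, 6, 7, 8].
All classes full (size 3)? YES. All classes cover every point? YES.
Resolvable? YES.

YES


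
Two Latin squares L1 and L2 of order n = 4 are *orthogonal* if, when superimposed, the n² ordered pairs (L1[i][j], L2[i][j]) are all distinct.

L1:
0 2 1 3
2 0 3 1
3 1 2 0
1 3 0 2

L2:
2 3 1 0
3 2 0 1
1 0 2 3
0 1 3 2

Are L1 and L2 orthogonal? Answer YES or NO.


Form the n² = 16 superimposed pairs (L1[i][j], L2[i][j]), row by row (rows and columns indexed from 0):
row 0: (0,2) (2,3) (1,1) (3,0)
row 1: (2,3) (0,2) (3,0) (1,1)
row 2: (3,1) (1,0) (2,2) (0,3)
row 3: (1,0) (3,1) (0,3) (2,2)
Orthogonality requires all 16 pairs distinct.
But the pair (2,3) repeats: cell (0,1) has L1 = 2, L2 = 3, and cell (1,0) has L1 = 2, L2 = 3.
A repeated pair means some other pair never occurs (only 8 distinct pairs out of 16), so the squares are not orthogonal.
Conclusion: NO.

NO


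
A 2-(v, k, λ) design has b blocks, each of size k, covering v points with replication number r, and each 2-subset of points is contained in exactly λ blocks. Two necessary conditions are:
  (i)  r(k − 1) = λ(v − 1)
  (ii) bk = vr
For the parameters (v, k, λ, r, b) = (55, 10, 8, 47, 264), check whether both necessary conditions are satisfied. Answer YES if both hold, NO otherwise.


Condition (i): r(k − 1) = 47·9 = 423; λ(v − 1) = 8·54 = 432. Match? NO.
Condition (ii): bk = 264·10 = 2640; vr = 55·47 = 2585. Match? NO.
Both conditions hold? NO.

NO


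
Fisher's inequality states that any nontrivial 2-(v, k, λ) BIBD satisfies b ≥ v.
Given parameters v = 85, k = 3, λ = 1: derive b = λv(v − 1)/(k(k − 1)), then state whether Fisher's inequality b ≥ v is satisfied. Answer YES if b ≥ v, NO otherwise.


b = λv(v − 1)/(k(k − 1)) = 1·85·84/(3·2) = 7140/6 = 1190.
Compare with v = 85: b ≥ v, so Fisher's inequality holds.

YES


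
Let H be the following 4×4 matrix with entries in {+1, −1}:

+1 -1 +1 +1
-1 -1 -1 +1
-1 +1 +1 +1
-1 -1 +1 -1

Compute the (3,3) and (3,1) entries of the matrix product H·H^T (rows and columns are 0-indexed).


Row 1 of H: [-1, -1, -1, 1].
Row 3 of H: [-1, -1, 1, -1].
(H·H^T)[3][3] = Σ_j H[3][j]·H[3][j] = (-1)² + (-1)² + (1)² + (-1)² = 1 + 1 + 1 + 1 = 4.
(H·H^T)[3][1] = Σ_j H[3][j]·H[1][j] = (-1)·(-1) + (-1)·(-1) + (1)·(-1) + (-1)·(1) = 1 + 1 + -1 + -1 = 0.
So rows 3 and 1 are orthogonal; the diagonal entry equals n = 4.

(3,3) entry = 4; (3,1) entry = 0.


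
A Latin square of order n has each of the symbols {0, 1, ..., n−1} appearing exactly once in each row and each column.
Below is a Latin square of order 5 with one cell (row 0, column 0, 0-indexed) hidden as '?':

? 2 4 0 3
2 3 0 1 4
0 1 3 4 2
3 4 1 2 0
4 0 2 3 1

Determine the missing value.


Row 0 contains symbols [0, 2, 3, 4] — missing [1].
Column 0 contains symbols [0, 2, 3, 4] — missing [1].
The missing symbol must appear in both missing sets; intersection = [1].
Therefore the hidden value is 1.

Missing value = 1.


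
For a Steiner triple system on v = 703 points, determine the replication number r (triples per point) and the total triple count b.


An STS(v) is a 2-(v, 3, 1) BIBD: block size k = 3, λ = 1.
Replication: r(k − 1) = λ(v − 1) ⇒ r·2 = 703 − 1 = 702 ⇒ r = 351.
Block count: b = v(v − 1)/6 = 703·702/6 = 493506/6 = 82251.
(Check via bk = vr: 82251·3 = 246753 = 703·351 = 246753 ✓.)

r = 351, b = 82251.
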